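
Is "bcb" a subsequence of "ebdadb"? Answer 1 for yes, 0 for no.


Check if "bcb" is a subsequence of "ebdadb"
Greedy scan:
  Position 0 ('e'): no match needed
  Position 1 ('b'): matches sub[0] = 'b'
  Position 2 ('d'): no match needed
  Position 3 ('a'): no match needed
  Position 4 ('d'): no match needed
  Position 5 ('b'): no match needed
Only matched 1/3 characters => not a subsequence

0


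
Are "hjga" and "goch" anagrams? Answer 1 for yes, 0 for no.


Strings: "hjga", "goch"
Sorted first:  aghj
Sorted second: cgho
Differ at position 0: 'a' vs 'c' => not anagrams

0


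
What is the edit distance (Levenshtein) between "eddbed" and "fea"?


Computing edit distance: "eddbed" -> "fea"
DP table:
           f    e    a
      0    1    2    3
  e   1    1    1    2
  d   2    2    2    2
  d   3    3    3    3
  b   4    4    4    4
  e   5    5    4    5
  d   6    6    5    5
Edit distance = dp[6][3] = 5

5


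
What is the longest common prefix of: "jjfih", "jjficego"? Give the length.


Words: jjfih, jjficego
  Position 0: all 'j' => match
  Position 1: all 'j' => match
  Position 2: all 'f' => match
  Position 3: all 'i' => match
  Position 4: ('h', 'c') => mismatch, stop
LCP = "jjfi" (length 4)

4


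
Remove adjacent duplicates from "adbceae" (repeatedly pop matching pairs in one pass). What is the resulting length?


Input: adbceae
Stack-based adjacent duplicate removal:
  Read 'a': push. Stack: a
  Read 'd': push. Stack: ad
  Read 'b': push. Stack: adb
  Read 'c': push. Stack: adbc
  Read 'e': push. Stack: adbce
  Read 'a': push. Stack: adbcea
  Read 'e': push. Stack: adbceae
Final stack: "adbceae" (length 7)

7


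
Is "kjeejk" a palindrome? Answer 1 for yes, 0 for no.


Input: kjeejk
Reversed: kjeejk
  Compare pos 0 ('k') with pos 5 ('k'): match
  Compare pos 1 ('j') with pos 4 ('j'): match
  Compare pos 2 ('e') with pos 3 ('e'): match
Result: palindrome

1


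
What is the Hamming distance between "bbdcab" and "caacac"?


Comparing "bbdcab" and "caacac" position by position:
  Position 0: 'b' vs 'c' => differ
  Position 1: 'b' vs 'a' => differ
  Position 2: 'd' vs 'a' => differ
  Position 3: 'c' vs 'c' => same
  Position 4: 'a' vs 'a' => same
  Position 5: 'b' vs 'c' => differ
Total differences (Hamming distance): 4

4


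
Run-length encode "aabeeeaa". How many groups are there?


Input: aabeeeaa
Scanning for consecutive runs:
  Group 1: 'a' x 2 (positions 0-1)
  Group 2: 'b' x 1 (positions 2-2)
  Group 3: 'e' x 3 (positions 3-5)
  Group 4: 'a' x 2 (positions 6-7)
Total groups: 4

4


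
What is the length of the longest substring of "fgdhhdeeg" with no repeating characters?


Input: "fgdhhdeeg"
Sliding window (track last position of each char):
  Position 0 ('f'): window [0,0] length 1 -- new best
  Position 1 ('g'): window [0,1] length 2 -- new best
  Position 2 ('d'): window [0,2] length 3 -- new best
  Position 3 ('h'): window [0,3] length 4 -- new best
  Position 4 ('h'): repeat (last at 3), move window start to 4
  Position 4 ('h'): window [4,4] length 1
  Position 5 ('d'): window [4,5] length 2
  Position 6 ('e'): window [4,6] length 3
  Position 7 ('e'): repeat (last at 6), move window start to 7
  Position 7 ('e'): window [7,7] length 1
  Position 8 ('g'): window [7,8] length 2
Longest substring with no repeats: "fgdh" with length 4

4


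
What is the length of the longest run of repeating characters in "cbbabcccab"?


Input: "cbbabcccab"
Scanning for longest run:
  Position 1 ('b'): new char, reset run to 1
  Position 2 ('b'): continues run of 'b', length=2
  Position 3 ('a'): new char, reset run to 1
  Position 4 ('b'): new char, reset run to 1
  Position 5 ('c'): new char, reset run to 1
  Position 6 ('c'): continues run of 'c', length=2
  Position 7 ('c'): continues run of 'c', length=3
  Position 8 ('a'): new char, reset run to 1
  Position 9 ('b'): new char, reset run to 1
Longest run: 'c' with length 3

3


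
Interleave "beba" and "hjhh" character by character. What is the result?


Interleaving "beba" and "hjhh":
  Position 0: 'b' from first, 'h' from second => "bh"
  Position 1: 'e' from first, 'j' from second => "ej"
  Position 2: 'b' from first, 'h' from second => "bh"
  Position 3: 'a' from first, 'h' from second => "ah"
Result: bhejbhah

bhejbhah


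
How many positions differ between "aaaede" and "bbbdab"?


Comparing "aaaede" and "bbbdab" position by position:
  Position 0: 'a' vs 'b' => DIFFER
  Position 1: 'a' vs 'b' => DIFFER
  Position 2: 'a' vs 'b' => DIFFER
  Position 3: 'e' vs 'd' => DIFFER
  Position 4: 'd' vs 'a' => DIFFER
  Position 5: 'e' vs 'b' => DIFFER
Positions that differ: 6

6


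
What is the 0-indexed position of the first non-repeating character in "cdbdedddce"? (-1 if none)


Input: cdbdedddce
Character frequencies:
  'b': 1
  'c': 2
  'd': 5
  'e': 2
Scanning left to right for freq == 1:
  Position 0 ('c'): freq=2, skip
  Position 1 ('d'): freq=5, skip
  Position 2 ('b'): unique! => answer = 2

2


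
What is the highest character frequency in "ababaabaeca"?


Input: ababaabaeca
Character counts:
  'a': 6
  'b': 3
  'c': 1
  'e': 1
Maximum frequency: 6

6


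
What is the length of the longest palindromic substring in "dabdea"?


Input: "dabdea"
Checking substrings for palindromes:
  No multi-char palindromic substrings found
Longest palindromic substring: "d" with length 1

1


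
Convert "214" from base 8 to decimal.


Input: "214" in base 8
Positional expansion:
  Digit '2' (value 2) x 8^2 = 128
  Digit '1' (value 1) x 8^1 = 8
  Digit '4' (value 4) x 8^0 = 4
Sum = 140

140


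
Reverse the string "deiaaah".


Input: deiaaah
Reading characters right to left:
  Position 6: 'h'
  Position 5: 'a'
  Position 4: 'a'
  Position 3: 'a'
  Position 2: 'i'
  Position 1: 'e'
  Position 0: 'd'
Reversed: haaaied

haaaied


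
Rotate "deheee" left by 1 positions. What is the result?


Input: "deheee", rotate left by 1
First 1 characters: "d"
Remaining characters: "eheee"
Concatenate remaining + first: "eheee" + "d" = "eheeed"

eheeed


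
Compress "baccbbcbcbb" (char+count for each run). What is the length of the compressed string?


Input: baccbbcbcbb
Runs:
  'b' x 1 => "b1"
  'a' x 1 => "a1"
  'c' x 2 => "c2"
  'b' x 2 => "b2"
  'c' x 1 => "c1"
  'b' x 1 => "b1"
  'c' x 1 => "c1"
  'b' x 2 => "b2"
Compressed: "b1a1c2b2c1b1c1b2"
Compressed length: 16

16


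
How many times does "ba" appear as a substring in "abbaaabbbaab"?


Searching for "ba" in "abbaaabbbaab"
Scanning each position:
  Position 0: "ab" => no
  Position 1: "bb" => no
  Position 2: "ba" => MATCH
  Position 3: "aa" => no
  Position 4: "aa" => no
  Position 5: "ab" => no
  Position 6: "bb" => no
  Position 7: "bb" => no
  Position 8: "ba" => MATCH
  Position 9: "aa" => no
  Position 10: "ab" => no
Total occurrences: 2

2


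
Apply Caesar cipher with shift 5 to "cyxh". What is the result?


Caesar cipher: shift "cyxh" by 5
  'c' (pos 2) + 5 = pos 7 = 'h'
  'y' (pos 24) + 5 = pos 3 = 'd'
  'x' (pos 23) + 5 = pos 2 = 'c'
  'h' (pos 7) + 5 = pos 12 = 'm'
Result: hdcm

hdcm


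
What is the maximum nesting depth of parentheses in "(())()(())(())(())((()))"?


Input: "(())()(())(())(())((()))"
Tracking depth:
  Position 0 '(': depth becomes 1
  Position 1 '(': depth becomes 2
  Position 2 ')': depth becomes 1
  Position 3 ')': depth becomes 0
  Position 4 '(': depth becomes 1
  Position 5 ')': depth becomes 0
  Position 6 '(': depth becomes 1
  Position 7 '(': depth becomes 2
  Position 8 ')': depth becomes 1
  Position 9 ')': depth becomes 0
  Position 10 '(': depth becomes 1
  Position 11 '(': depth becomes 2
  Position 12 ')': depth becomes 1
  Position 13 ')': depth becomes 0
  Position 14 '(': depth becomes 1
  Position 15 '(': depth becomes 2
  Position 16 ')': depth becomes 1
  Position 17 ')': depth becomes 0
  Position 18 '(': depth becomes 1
  Position 19 '(': depth becomes 2
  Position 20 '(': depth becomes 3
  Position 21 ')': depth becomes 2
  Position 22 ')': depth becomes 1
  Position 23 ')': depth becomes 0
Maximum depth reached: 3

3


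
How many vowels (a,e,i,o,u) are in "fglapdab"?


Input: fglapdab
Checking each character:
  'f' at position 0: consonant
  'g' at position 1: consonant
  'l' at position 2: consonant
  'a' at position 3: vowel (running total: 1)
  'p' at position 4: consonant
  'd' at position 5: consonant
  'a' at position 6: vowel (running total: 2)
  'b' at position 7: consonant
Total vowels: 2

2


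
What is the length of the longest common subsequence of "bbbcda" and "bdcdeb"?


LCS of "bbbcda" and "bdcdeb"
DP table:
           b    d    c    d    e    b
      0    0    0    0    0    0    0
  b   0    1    1    1    1    1    1
  b   0    1    1    1    1    1    2
  b   0    1    1    1    1    1    2
  c   0    1    1    2    2    2    2
  d   0    1    2    2    3    3    3
  a   0    1    2    2    3    3    3
LCS length = dp[6][6] = 3

3


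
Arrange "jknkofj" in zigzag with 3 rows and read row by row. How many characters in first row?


Zigzag "jknkofj" into 3 rows:
Placing characters:
  'j' => row 0
  'k' => row 1
  'n' => row 2
  'k' => row 1
  'o' => row 0
  'f' => row 1
  'j' => row 2
Rows:
  Row 0: "jo"
  Row 1: "kkf"
  Row 2: "nj"
First row length: 2

2


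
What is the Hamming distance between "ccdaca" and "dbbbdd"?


Comparing "ccdaca" and "dbbbdd" position by position:
  Position 0: 'c' vs 'd' => differ
  Position 1: 'c' vs 'b' => differ
  Position 2: 'd' vs 'b' => differ
  Position 3: 'a' vs 'b' => differ
  Position 4: 'c' vs 'd' => differ
  Position 5: 'a' vs 'd' => differ
Total differences (Hamming distance): 6

6


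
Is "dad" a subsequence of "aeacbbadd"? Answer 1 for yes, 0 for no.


Check if "dad" is a subsequence of "aeacbbadd"
Greedy scan:
  Position 0 ('a'): no match needed
  Position 1 ('e'): no match needed
  Position 2 ('a'): no match needed
  Position 3 ('c'): no match needed
  Position 4 ('b'): no match needed
  Position 5 ('b'): no match needed
  Position 6 ('a'): no match needed
  Position 7 ('d'): matches sub[0] = 'd'
  Position 8 ('d'): no match needed
Only matched 1/3 characters => not a subsequence

0


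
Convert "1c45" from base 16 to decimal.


Input: "1c45" in base 16
Positional expansion:
  Digit '1' (value 1) x 16^3 = 4096
  Digit 'c' (value 12) x 16^2 = 3072
  Digit '4' (value 4) x 16^1 = 64
  Digit '5' (value 5) x 16^0 = 5
Sum = 7237

7237


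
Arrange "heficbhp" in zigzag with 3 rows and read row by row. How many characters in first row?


Zigzag "heficbhp" into 3 rows:
Placing characters:
  'h' => row 0
  'e' => row 1
  'f' => row 2
  'i' => row 1
  'c' => row 0
  'b' => row 1
  'h' => row 2
  'p' => row 1
Rows:
  Row 0: "hc"
  Row 1: "eibp"
  Row 2: "fh"
First row length: 2

2


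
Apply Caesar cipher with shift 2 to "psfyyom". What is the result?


Caesar cipher: shift "psfyyom" by 2
  'p' (pos 15) + 2 = pos 17 = 'r'
  's' (pos 18) + 2 = pos 20 = 'u'
  'f' (pos 5) + 2 = pos 7 = 'h'
  'y' (pos 24) + 2 = pos 0 = 'a'
  'y' (pos 24) + 2 = pos 0 = 'a'
  'o' (pos 14) + 2 = pos 16 = 'q'
  'm' (pos 12) + 2 = pos 14 = 'o'
Result: ruhaaqo

ruhaaqo


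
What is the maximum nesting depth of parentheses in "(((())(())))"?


Input: "(((())(())))"
Tracking depth:
  Position 0 '(': depth becomes 1
  Position 1 '(': depth becomes 2
  Position 2 '(': depth becomes 3
  Position 3 '(': depth becomes 4
  Position 4 ')': depth becomes 3
  Position 5 ')': depth becomes 2
  Position 6 '(': depth becomes 3
  Position 7 '(': depth becomes 4
  Position 8 ')': depth becomes 3
  Position 9 ')': depth becomes 2
  Position 10 ')': depth becomes 1
  Position 11 ')': depth becomes 0
Maximum depth reached: 4

4


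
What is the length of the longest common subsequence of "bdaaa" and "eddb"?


LCS of "bdaaa" and "eddb"
DP table:
           e    d    d    b
      0    0    0    0    0
  b   0    0    0    0    1
  d   0    0    1    1    1
  a   0    0    1    1    1
  a   0    0    1    1    1
  a   0    0    1    1    1
LCS length = dp[5][4] = 1

1


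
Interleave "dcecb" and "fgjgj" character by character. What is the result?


Interleaving "dcecb" and "fgjgj":
  Position 0: 'd' from first, 'f' from second => "df"
  Position 1: 'c' from first, 'g' from second => "cg"
  Position 2: 'e' from first, 'j' from second => "ej"
  Position 3: 'c' from first, 'g' from second => "cg"
  Position 4: 'b' from first, 'j' from second => "bj"
Result: dfcgejcgbj

dfcgejcgbj


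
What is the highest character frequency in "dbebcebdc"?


Input: dbebcebdc
Character counts:
  'b': 3
  'c': 2
  'd': 2
  'e': 2
Maximum frequency: 3

3


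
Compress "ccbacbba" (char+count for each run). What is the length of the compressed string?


Input: ccbacbba
Runs:
  'c' x 2 => "c2"
  'b' x 1 => "b1"
  'a' x 1 => "a1"
  'c' x 1 => "c1"
  'b' x 2 => "b2"
  'a' x 1 => "a1"
Compressed: "c2b1a1c1b2a1"
Compressed length: 12

12


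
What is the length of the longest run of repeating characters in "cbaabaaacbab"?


Input: "cbaabaaacbab"
Scanning for longest run:
  Position 1 ('b'): new char, reset run to 1
  Position 2 ('a'): new char, reset run to 1
  Position 3 ('a'): continues run of 'a', length=2
  Position 4 ('b'): new char, reset run to 1
  Position 5 ('a'): new char, reset run to 1
  Position 6 ('a'): continues run of 'a', length=2
  Position 7 ('a'): continues run of 'a', length=3
  Position 8 ('c'): new char, reset run to 1
  Position 9 ('b'): new char, reset run to 1
  Position 10 ('a'): new char, reset run to 1
  Position 11 ('b'): new char, reset run to 1
Longest run: 'a' with length 3

3


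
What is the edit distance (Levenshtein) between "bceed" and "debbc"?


Computing edit distance: "bceed" -> "debbc"
DP table:
           d    e    b    b    c
      0    1    2    3    4    5
  b   1    1    2    2    3    4
  c   2    2    2    3    3    3
  e   3    3    2    3    4    4
  e   4    4    3    3    4    5
  d   5    4    4    4    4    5
Edit distance = dp[5][5] = 5

5


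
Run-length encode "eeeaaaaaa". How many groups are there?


Input: eeeaaaaaa
Scanning for consecutive runs:
  Group 1: 'e' x 3 (positions 0-2)
  Group 2: 'a' x 6 (positions 3-8)
Total groups: 2

2


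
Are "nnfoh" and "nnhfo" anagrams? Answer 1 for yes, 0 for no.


Strings: "nnfoh", "nnhfo"
Sorted first:  fhnno
Sorted second: fhnno
Sorted forms match => anagrams

1


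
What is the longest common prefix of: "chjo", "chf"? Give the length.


Words: chjo, chf
  Position 0: all 'c' => match
  Position 1: all 'h' => match
  Position 2: ('j', 'f') => mismatch, stop
LCP = "ch" (length 2)

2


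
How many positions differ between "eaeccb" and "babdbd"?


Comparing "eaeccb" and "babdbd" position by position:
  Position 0: 'e' vs 'b' => DIFFER
  Position 1: 'a' vs 'a' => same
  Position 2: 'e' vs 'b' => DIFFER
  Position 3: 'c' vs 'd' => DIFFER
  Position 4: 'c' vs 'b' => DIFFER
  Position 5: 'b' vs 'd' => DIFFER
Positions that differ: 5

5


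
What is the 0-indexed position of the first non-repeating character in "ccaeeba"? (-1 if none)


Input: ccaeeba
Character frequencies:
  'a': 2
  'b': 1
  'c': 2
  'e': 2
Scanning left to right for freq == 1:
  Position 0 ('c'): freq=2, skip
  Position 1 ('c'): freq=2, skip
  Position 2 ('a'): freq=2, skip
  Position 3 ('e'): freq=2, skip
  Position 4 ('e'): freq=2, skip
  Position 5 ('b'): unique! => answer = 5

5


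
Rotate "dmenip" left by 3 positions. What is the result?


Input: "dmenip", rotate left by 3
First 3 characters: "dme"
Remaining characters: "nip"
Concatenate remaining + first: "nip" + "dme" = "nipdme"

nipdme


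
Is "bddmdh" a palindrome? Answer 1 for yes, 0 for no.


Input: bddmdh
Reversed: hdmddb
  Compare pos 0 ('b') with pos 5 ('h'): MISMATCH
  Compare pos 1 ('d') with pos 4 ('d'): match
  Compare pos 2 ('d') with pos 3 ('m'): MISMATCH
Result: not a palindrome

0


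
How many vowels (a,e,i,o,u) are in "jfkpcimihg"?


Input: jfkpcimihg
Checking each character:
  'j' at position 0: consonant
  'f' at position 1: consonant
  'k' at position 2: consonant
  'p' at position 3: consonant
  'c' at position 4: consonant
  'i' at position 5: vowel (running total: 1)
  'm' at position 6: consonant
  'i' at position 7: vowel (running total: 2)
  'h' at position 8: consonant
  'g' at position 9: consonant
Total vowels: 2

2


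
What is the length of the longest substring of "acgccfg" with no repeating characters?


Input: "acgccfg"
Sliding window (track last position of each char):
  Position 0 ('a'): window [0,0] length 1 -- new best
  Position 1 ('c'): window [0,1] length 2 -- new best
  Position 2 ('g'): window [0,2] length 3 -- new best
  Position 3 ('c'): repeat (last at 1), move window start to 2
  Position 3 ('c'): window [2,3] length 2
  Position 4 ('c'): repeat (last at 3), move window start to 4
  Position 4 ('c'): window [4,4] length 1
  Position 5 ('f'): window [4,5] length 2
  Position 6 ('g'): window [4,6] length 3
Longest substring with no repeats: "acg" with length 3

3


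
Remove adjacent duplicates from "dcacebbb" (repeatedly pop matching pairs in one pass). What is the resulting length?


Input: dcacebbb
Stack-based adjacent duplicate removal:
  Read 'd': push. Stack: d
  Read 'c': push. Stack: dc
  Read 'a': push. Stack: dca
  Read 'c': push. Stack: dcac
  Read 'e': push. Stack: dcace
  Read 'b': push. Stack: dcaceb
  Read 'b': matches stack top 'b' => pop. Stack: dcace
  Read 'b': push. Stack: dcaceb
Final stack: "dcaceb" (length 6)

6


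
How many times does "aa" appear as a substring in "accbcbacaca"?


Searching for "aa" in "accbcbacaca"
Scanning each position:
  Position 0: "ac" => no
  Position 1: "cc" => no
  Position 2: "cb" => no
  Position 3: "bc" => no
  Position 4: "cb" => no
  Position 5: "ba" => no
  Position 6: "ac" => no
  Position 7: "ca" => no
  Position 8: "ac" => no
  Position 9: "ca" => no
Total occurrences: 0

0


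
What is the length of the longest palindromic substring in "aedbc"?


Input: "aedbc"
Checking substrings for palindromes:
  No multi-char palindromic substrings found
Longest palindromic substring: "a" with length 1

1


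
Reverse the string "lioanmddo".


Input: lioanmddo
Reading characters right to left:
  Position 8: 'o'
  Position 7: 'd'
  Position 6: 'd'
  Position 5: 'm'
  Position 4: 'n'
  Position 3: 'a'
  Position 2: 'o'
  Position 1: 'i'
  Position 0: 'l'
Reversed: oddmnaoil

oddmnaoil


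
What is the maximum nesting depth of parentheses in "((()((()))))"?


Input: "((()((()))))"
Tracking depth:
  Position 0 '(': depth becomes 1
  Position 1 '(': depth becomes 2
  Position 2 '(': depth becomes 3
  Position 3 ')': depth becomes 2
  Position 4 '(': depth becomes 3
  Position 5 '(': depth becomes 4
  Position 6 '(': depth becomes 5
  Position 7 ')': depth becomes 4
  Position 8 ')': depth becomes 3
  Position 9 ')': depth becomes 2
  Position 10 ')': depth becomes 1
  Position 11 ')': depth becomes 0
Maximum depth reached: 5

5


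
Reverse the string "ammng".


Input: ammng
Reading characters right to left:
  Position 4: 'g'
  Position 3: 'n'
  Position 2: 'm'
  Position 1: 'm'
  Position 0: 'a'
Reversed: gnmma

gnmma


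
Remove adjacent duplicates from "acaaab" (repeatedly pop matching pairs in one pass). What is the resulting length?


Input: acaaab
Stack-based adjacent duplicate removal:
  Read 'a': push. Stack: a
  Read 'c': push. Stack: ac
  Read 'a': push. Stack: aca
  Read 'a': matches stack top 'a' => pop. Stack: ac
  Read 'a': push. Stack: aca
  Read 'b': push. Stack: acab
Final stack: "acab" (length 4)

4


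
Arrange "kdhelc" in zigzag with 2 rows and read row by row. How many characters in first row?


Zigzag "kdhelc" into 2 rows:
Placing characters:
  'k' => row 0
  'd' => row 1
  'h' => row 0
  'e' => row 1
  'l' => row 0
  'c' => row 1
Rows:
  Row 0: "khl"
  Row 1: "dec"
First row length: 3

3


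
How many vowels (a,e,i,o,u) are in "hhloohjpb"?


Input: hhloohjpb
Checking each character:
  'h' at position 0: consonant
  'h' at position 1: consonant
  'l' at position 2: consonant
  'o' at position 3: vowel (running total: 1)
  'o' at position 4: vowel (running total: 2)
  'h' at position 5: consonant
  'j' at position 6: consonant
  'p' at position 7: consonant
  'b' at position 8: consonant
Total vowels: 2

2


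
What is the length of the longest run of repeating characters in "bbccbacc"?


Input: "bbccbacc"
Scanning for longest run:
  Position 1 ('b'): continues run of 'b', length=2
  Position 2 ('c'): new char, reset run to 1
  Position 3 ('c'): continues run of 'c', length=2
  Position 4 ('b'): new char, reset run to 1
  Position 5 ('a'): new char, reset run to 1
  Position 6 ('c'): new char, reset run to 1
  Position 7 ('c'): continues run of 'c', length=2
Longest run: 'b' with length 2

2


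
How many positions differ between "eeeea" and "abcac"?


Comparing "eeeea" and "abcac" position by position:
  Position 0: 'e' vs 'a' => DIFFER
  Position 1: 'e' vs 'b' => DIFFER
  Position 2: 'e' vs 'c' => DIFFER
  Position 3: 'e' vs 'a' => DIFFER
  Position 4: 'a' vs 'c' => DIFFER
Positions that differ: 5

5


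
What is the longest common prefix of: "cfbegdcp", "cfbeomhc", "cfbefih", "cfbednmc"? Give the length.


Words: cfbegdcp, cfbeomhc, cfbefih, cfbednmc
  Position 0: all 'c' => match
  Position 1: all 'f' => match
  Position 2: all 'b' => match
  Position 3: all 'e' => match
  Position 4: ('g', 'o', 'f', 'd') => mismatch, stop
LCP = "cfbe" (length 4)

4


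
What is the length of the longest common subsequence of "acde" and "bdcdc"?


LCS of "acde" and "bdcdc"
DP table:
           b    d    c    d    c
      0    0    0    0    0    0
  a   0    0    0    0    0    0
  c   0    0    0    1    1    1
  d   0    0    1    1    2    2
  e   0    0    1    1    2    2
LCS length = dp[4][5] = 2

2


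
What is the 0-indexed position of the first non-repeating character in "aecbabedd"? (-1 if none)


Input: aecbabedd
Character frequencies:
  'a': 2
  'b': 2
  'c': 1
  'd': 2
  'e': 2
Scanning left to right for freq == 1:
  Position 0 ('a'): freq=2, skip
  Position 1 ('e'): freq=2, skip
  Position 2 ('c'): unique! => answer = 2

2


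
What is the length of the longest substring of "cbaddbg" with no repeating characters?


Input: "cbaddbg"
Sliding window (track last position of each char):
  Position 0 ('c'): window [0,0] length 1 -- new best
  Position 1 ('b'): window [0,1] length 2 -- new best
  Position 2 ('a'): window [0,2] length 3 -- new best
  Position 3 ('d'): window [0,3] length 4 -- new best
  Position 4 ('d'): repeat (last at 3), move window start to 4
  Position 4 ('d'): window [4,4] length 1
  Position 5 ('b'): window [4,5] length 2
  Position 6 ('g'): window [4,6] length 3
Longest substring with no repeats: "cbad" with length 4

4


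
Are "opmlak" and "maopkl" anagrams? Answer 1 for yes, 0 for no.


Strings: "opmlak", "maopkl"
Sorted first:  aklmop
Sorted second: aklmop
Sorted forms match => anagrams

1


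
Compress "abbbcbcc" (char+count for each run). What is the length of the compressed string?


Input: abbbcbcc
Runs:
  'a' x 1 => "a1"
  'b' x 3 => "b3"
  'c' x 1 => "c1"
  'b' x 1 => "b1"
  'c' x 2 => "c2"
Compressed: "a1b3c1b1c2"
Compressed length: 10

10


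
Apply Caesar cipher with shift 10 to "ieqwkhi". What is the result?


Caesar cipher: shift "ieqwkhi" by 10
  'i' (pos 8) + 10 = pos 18 = 's'
  'e' (pos 4) + 10 = pos 14 = 'o'
  'q' (pos 16) + 10 = pos 0 = 'a'
  'w' (pos 22) + 10 = pos 6 = 'g'
  'k' (pos 10) + 10 = pos 20 = 'u'
  'h' (pos 7) + 10 = pos 17 = 'r'
  'i' (pos 8) + 10 = pos 18 = 's'
Result: soagurs

soagurs


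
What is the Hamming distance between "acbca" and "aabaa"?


Comparing "acbca" and "aabaa" position by position:
  Position 0: 'a' vs 'a' => same
  Position 1: 'c' vs 'a' => differ
  Position 2: 'b' vs 'b' => same
  Position 3: 'c' vs 'a' => differ
  Position 4: 'a' vs 'a' => same
Total differences (Hamming distance): 2

2


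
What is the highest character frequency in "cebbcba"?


Input: cebbcba
Character counts:
  'a': 1
  'b': 3
  'c': 2
  'e': 1
Maximum frequency: 3

3


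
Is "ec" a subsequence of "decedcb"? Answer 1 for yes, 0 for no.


Check if "ec" is a subsequence of "decedcb"
Greedy scan:
  Position 0 ('d'): no match needed
  Position 1 ('e'): matches sub[0] = 'e'
  Position 2 ('c'): matches sub[1] = 'c'
  Position 3 ('e'): no match needed
  Position 4 ('d'): no match needed
  Position 5 ('c'): no match needed
  Position 6 ('b'): no match needed
All 2 characters matched => is a subsequence

1


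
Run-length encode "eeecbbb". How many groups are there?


Input: eeecbbb
Scanning for consecutive runs:
  Group 1: 'e' x 3 (positions 0-2)
  Group 2: 'c' x 1 (positions 3-3)
  Group 3: 'b' x 3 (positions 4-6)
Total groups: 3

3


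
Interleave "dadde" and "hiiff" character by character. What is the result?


Interleaving "dadde" and "hiiff":
  Position 0: 'd' from first, 'h' from second => "dh"
  Position 1: 'a' from first, 'i' from second => "ai"
  Position 2: 'd' from first, 'i' from second => "di"
  Position 3: 'd' from first, 'f' from second => "df"
  Position 4: 'e' from first, 'f' from second => "ef"
Result: dhaididfef

dhaididfef


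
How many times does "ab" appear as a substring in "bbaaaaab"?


Searching for "ab" in "bbaaaaab"
Scanning each position:
  Position 0: "bb" => no
  Position 1: "ba" => no
  Position 2: "aa" => no
  Position 3: "aa" => no
  Position 4: "aa" => no
  Position 5: "aa" => no
  Position 6: "ab" => MATCH
Total occurrences: 1

1


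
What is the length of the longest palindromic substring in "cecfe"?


Input: "cecfe"
Checking substrings for palindromes:
  [0:3] "cec" (len 3) => palindrome
Longest palindromic substring: "cec" with length 3

3


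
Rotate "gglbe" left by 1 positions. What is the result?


Input: "gglbe", rotate left by 1
First 1 characters: "g"
Remaining characters: "glbe"
Concatenate remaining + first: "glbe" + "g" = "glbeg"

glbeg


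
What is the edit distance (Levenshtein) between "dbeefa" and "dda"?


Computing edit distance: "dbeefa" -> "dda"
DP table:
           d    d    a
      0    1    2    3
  d   1    0    1    2
  b   2    1    1    2
  e   3    2    2    2
  e   4    3    3    3
  f   5    4    4    4
  a   6    5    5    4
Edit distance = dp[6][3] = 4

4


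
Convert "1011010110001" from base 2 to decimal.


Input: "1011010110001" in base 2
Positional expansion:
  Digit '1' (value 1) x 2^12 = 4096
  Digit '0' (value 0) x 2^11 = 0
  Digit '1' (value 1) x 2^10 = 1024
  Digit '1' (value 1) x 2^9 = 512
  Digit '0' (value 0) x 2^8 = 0
  Digit '1' (value 1) x 2^7 = 128
  Digit '0' (value 0) x 2^6 = 0
  Digit '1' (value 1) x 2^5 = 32
  Digit '1' (value 1) x 2^4 = 16
  Digit '0' (value 0) x 2^3 = 0
  Digit '0' (value 0) x 2^2 = 0
  Digit '0' (value 0) x 2^1 = 0
  Digit '1' (value 1) x 2^0 = 1
Sum = 5809

5809


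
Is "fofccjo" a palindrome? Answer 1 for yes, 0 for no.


Input: fofccjo
Reversed: ojccfof
  Compare pos 0 ('f') with pos 6 ('o'): MISMATCH
  Compare pos 1 ('o') with pos 5 ('j'): MISMATCH
  Compare pos 2 ('f') with pos 4 ('c'): MISMATCH
Result: not a palindrome

0


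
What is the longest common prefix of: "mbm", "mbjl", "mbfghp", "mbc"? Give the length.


Words: mbm, mbjl, mbfghp, mbc
  Position 0: all 'm' => match
  Position 1: all 'b' => match
  Position 2: ('m', 'j', 'f', 'c') => mismatch, stop
LCP = "mb" (length 2)

2


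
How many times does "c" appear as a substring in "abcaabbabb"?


Searching for "c" in "abcaabbabb"
Scanning each position:
  Position 0: "a" => no
  Position 1: "b" => no
  Position 2: "c" => MATCH
  Position 3: "a" => no
  Position 4: "a" => no
  Position 5: "b" => no
  Position 6: "b" => no
  Position 7: "a" => no
  Position 8: "b" => no
  Position 9: "b" => no
Total occurrences: 1

1


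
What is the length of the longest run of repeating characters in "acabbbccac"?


Input: "acabbbccac"
Scanning for longest run:
  Position 1 ('c'): new char, reset run to 1
  Position 2 ('a'): new char, reset run to 1
  Position 3 ('b'): new char, reset run to 1
  Position 4 ('b'): continues run of 'b', length=2
  Position 5 ('b'): continues run of 'b', length=3
  Position 6 ('c'): new char, reset run to 1
  Position 7 ('c'): continues run of 'c', length=2
  Position 8 ('a'): new char, reset run to 1
  Position 9 ('c'): new char, reset run to 1
Longest run: 'b' with length 3

3


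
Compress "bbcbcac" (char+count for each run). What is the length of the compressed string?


Input: bbcbcac
Runs:
  'b' x 2 => "b2"
  'c' x 1 => "c1"
  'b' x 1 => "b1"
  'c' x 1 => "c1"
  'a' x 1 => "a1"
  'c' x 1 => "c1"
Compressed: "b2c1b1c1a1c1"
Compressed length: 12

12


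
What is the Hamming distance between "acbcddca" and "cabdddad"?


Comparing "acbcddca" and "cabdddad" position by position:
  Position 0: 'a' vs 'c' => differ
  Position 1: 'c' vs 'a' => differ
  Position 2: 'b' vs 'b' => same
  Position 3: 'c' vs 'd' => differ
  Position 4: 'd' vs 'd' => same
  Position 5: 'd' vs 'd' => same
  Position 6: 'c' vs 'a' => differ
  Position 7: 'a' vs 'd' => differ
Total differences (Hamming distance): 5

5


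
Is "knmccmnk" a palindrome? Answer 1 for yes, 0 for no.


Input: knmccmnk
Reversed: knmccmnk
  Compare pos 0 ('k') with pos 7 ('k'): match
  Compare pos 1 ('n') with pos 6 ('n'): match
  Compare pos 2 ('m') with pos 5 ('m'): match
  Compare pos 3 ('c') with pos 4 ('c'): match
Result: palindrome

1


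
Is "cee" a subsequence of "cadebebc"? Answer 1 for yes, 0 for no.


Check if "cee" is a subsequence of "cadebebc"
Greedy scan:
  Position 0 ('c'): matches sub[0] = 'c'
  Position 1 ('a'): no match needed
  Position 2 ('d'): no match needed
  Position 3 ('e'): matches sub[1] = 'e'
  Position 4 ('b'): no match needed
  Position 5 ('e'): matches sub[2] = 'e'
  Position 6 ('b'): no match needed
  Position 7 ('c'): no match needed
All 3 characters matched => is a subsequence

1


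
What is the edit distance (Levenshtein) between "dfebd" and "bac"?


Computing edit distance: "dfebd" -> "bac"
DP table:
           b    a    c
      0    1    2    3
  d   1    1    2    3
  f   2    2    2    3
  e   3    3    3    3
  b   4    3    4    4
  d   5    4    4    5
Edit distance = dp[5][3] = 5

5


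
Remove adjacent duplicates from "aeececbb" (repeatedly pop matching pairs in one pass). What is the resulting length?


Input: aeececbb
Stack-based adjacent duplicate removal:
  Read 'a': push. Stack: a
  Read 'e': push. Stack: ae
  Read 'e': matches stack top 'e' => pop. Stack: a
  Read 'c': push. Stack: ac
  Read 'e': push. Stack: ace
  Read 'c': push. Stack: acec
  Read 'b': push. Stack: acecb
  Read 'b': matches stack top 'b' => pop. Stack: acec
Final stack: "acec" (length 4)

4


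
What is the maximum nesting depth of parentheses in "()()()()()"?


Input: "()()()()()"
Tracking depth:
  Position 0 '(': depth becomes 1
  Position 1 ')': depth becomes 0
  Position 2 '(': depth becomes 1
  Position 3 ')': depth becomes 0
  Position 4 '(': depth becomes 1
  Position 5 ')': depth becomes 0
  Position 6 '(': depth becomes 1
  Position 7 ')': depth becomes 0
  Position 8 '(': depth becomes 1
  Position 9 ')': depth becomes 0
Maximum depth reached: 1

1


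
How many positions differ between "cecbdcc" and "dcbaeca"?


Comparing "cecbdcc" and "dcbaeca" position by position:
  Position 0: 'c' vs 'd' => DIFFER
  Position 1: 'e' vs 'c' => DIFFER
  Position 2: 'c' vs 'b' => DIFFER
  Position 3: 'b' vs 'a' => DIFFER
  Position 4: 'd' vs 'e' => DIFFER
  Position 5: 'c' vs 'c' => same
  Position 6: 'c' vs 'a' => DIFFER
Positions that differ: 6

6


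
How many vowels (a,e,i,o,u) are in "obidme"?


Input: obidme
Checking each character:
  'o' at position 0: vowel (running total: 1)
  'b' at position 1: consonant
  'i' at position 2: vowel (running total: 2)
  'd' at position 3: consonant
  'm' at position 4: consonant
  'e' at position 5: vowel (running total: 3)
Total vowels: 3

3


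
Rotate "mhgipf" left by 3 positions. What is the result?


Input: "mhgipf", rotate left by 3
First 3 characters: "mhg"
Remaining characters: "ipf"
Concatenate remaining + first: "ipf" + "mhg" = "ipfmhg"

ipfmhg


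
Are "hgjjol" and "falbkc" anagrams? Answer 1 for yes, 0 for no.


Strings: "hgjjol", "falbkc"
Sorted first:  ghjjlo
Sorted second: abcfkl
Differ at position 0: 'g' vs 'a' => not anagrams

0


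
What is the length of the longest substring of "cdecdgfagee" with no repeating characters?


Input: "cdecdgfagee"
Sliding window (track last position of each char):
  Position 0 ('c'): window [0,0] length 1 -- new best
  Position 1 ('d'): window [0,1] length 2 -- new best
  Position 2 ('e'): window [0,2] length 3 -- new best
  Position 3 ('c'): repeat (last at 0), move window start to 1
  Position 3 ('c'): window [1,3] length 3
  Position 4 ('d'): repeat (last at 1), move window start to 2
  Position 4 ('d'): window [2,4] length 3
  Position 5 ('g'): window [2,5] length 4 -- new best
  Position 6 ('f'): window [2,6] length 5 -- new best
  Position 7 ('a'): window [2,7] length 6 -- new best
  Position 8 ('g'): repeat (last at 5), move window start to 6
  Position 8 ('g'): window [6,8] length 3
  Position 9 ('e'): window [6,9] length 4
  Position 10 ('e'): repeat (last at 9), move window start to 10
  Position 10 ('e'): window [10,10] length 1
Longest substring with no repeats: "ecdgfa" with length 6

6


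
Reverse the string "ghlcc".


Input: ghlcc
Reading characters right to left:
  Position 4: 'c'
  Position 3: 'c'
  Position 2: 'l'
  Position 1: 'h'
  Position 0: 'g'
Reversed: cclhg

cclhg


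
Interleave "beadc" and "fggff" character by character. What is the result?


Interleaving "beadc" and "fggff":
  Position 0: 'b' from first, 'f' from second => "bf"
  Position 1: 'e' from first, 'g' from second => "eg"
  Position 2: 'a' from first, 'g' from second => "ag"
  Position 3: 'd' from first, 'f' from second => "df"
  Position 4: 'c' from first, 'f' from second => "cf"
Result: bfegagdfcf

bfegagdfcf


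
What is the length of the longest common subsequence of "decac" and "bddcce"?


LCS of "decac" and "bddcce"
DP table:
           b    d    d    c    c    e
      0    0    0    0    0    0    0
  d   0    0    1    1    1    1    1
  e   0    0    1    1    1    1    2
  c   0    0    1    1    2    2    2
  a   0    0    1    1    2    2    2
  c   0    0    1    1    2    3    3
LCS length = dp[5][6] = 3

3


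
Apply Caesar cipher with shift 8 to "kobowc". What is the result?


Caesar cipher: shift "kobowc" by 8
  'k' (pos 10) + 8 = pos 18 = 's'
  'o' (pos 14) + 8 = pos 22 = 'w'
  'b' (pos 1) + 8 = pos 9 = 'j'
  'o' (pos 14) + 8 = pos 22 = 'w'
  'w' (pos 22) + 8 = pos 4 = 'e'
  'c' (pos 2) + 8 = pos 10 = 'k'
Result: swjwek

swjwek


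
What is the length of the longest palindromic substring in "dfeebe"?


Input: "dfeebe"
Checking substrings for palindromes:
  [3:6] "ebe" (len 3) => palindrome
  [2:4] "ee" (len 2) => palindrome
Longest palindromic substring: "ebe" with length 3

3


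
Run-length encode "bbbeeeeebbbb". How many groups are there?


Input: bbbeeeeebbbb
Scanning for consecutive runs:
  Group 1: 'b' x 3 (positions 0-2)
  Group 2: 'e' x 5 (positions 3-7)
  Group 3: 'b' x 4 (positions 8-11)
Total groups: 3

3


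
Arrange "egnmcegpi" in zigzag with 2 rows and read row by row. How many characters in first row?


Zigzag "egnmcegpi" into 2 rows:
Placing characters:
  'e' => row 0
  'g' => row 1
  'n' => row 0
  'm' => row 1
  'c' => row 0
  'e' => row 1
  'g' => row 0
  'p' => row 1
  'i' => row 0
Rows:
  Row 0: "encgi"
  Row 1: "gmep"
First row length: 5

5


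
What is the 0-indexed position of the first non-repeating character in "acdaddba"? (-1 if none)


Input: acdaddba
Character frequencies:
  'a': 3
  'b': 1
  'c': 1
  'd': 3
Scanning left to right for freq == 1:
  Position 0 ('a'): freq=3, skip
  Position 1 ('c'): unique! => answer = 1

1


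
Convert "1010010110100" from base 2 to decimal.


Input: "1010010110100" in base 2
Positional expansion:
  Digit '1' (value 1) x 2^12 = 4096
  Digit '0' (value 0) x 2^11 = 0
  Digit '1' (value 1) x 2^10 = 1024
  Digit '0' (value 0) x 2^9 = 0
  Digit '0' (value 0) x 2^8 = 0
  Digit '1' (value 1) x 2^7 = 128
  Digit '0' (value 0) x 2^6 = 0
  Digit '1' (value 1) x 2^5 = 32
  Digit '1' (value 1) x 2^4 = 16
  Digit '0' (value 0) x 2^3 = 0
  Digit '1' (value 1) x 2^2 = 4
  Digit '0' (value 0) x 2^1 = 0
  Digit '0' (value 0) x 2^0 = 0
Sum = 5300

5300


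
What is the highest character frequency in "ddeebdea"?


Input: ddeebdea
Character counts:
  'a': 1
  'b': 1
  'd': 3
  'e': 3
Maximum frequency: 3

3


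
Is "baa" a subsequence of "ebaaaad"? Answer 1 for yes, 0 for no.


Check if "baa" is a subsequence of "ebaaaad"
Greedy scan:
  Position 0 ('e'): no match needed
  Position 1 ('b'): matches sub[0] = 'b'
  Position 2 ('a'): matches sub[1] = 'a'
  Position 3 ('a'): matches sub[2] = 'a'
  Position 4 ('a'): no match needed
  Position 5 ('a'): no match needed
  Position 6 ('d'): no match needed
All 3 characters matched => is a subsequence

1


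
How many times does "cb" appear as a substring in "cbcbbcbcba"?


Searching for "cb" in "cbcbbcbcba"
Scanning each position:
  Position 0: "cb" => MATCH
  Position 1: "bc" => no
  Position 2: "cb" => MATCH
  Position 3: "bb" => no
  Position 4: "bc" => no
  Position 5: "cb" => MATCH
  Position 6: "bc" => no
  Position 7: "cb" => MATCH
  Position 8: "ba" => no
Total occurrences: 4

4


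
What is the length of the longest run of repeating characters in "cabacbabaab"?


Input: "cabacbabaab"
Scanning for longest run:
  Position 1 ('a'): new char, reset run to 1
  Position 2 ('b'): new char, reset run to 1
  Position 3 ('a'): new char, reset run to 1
  Position 4 ('c'): new char, reset run to 1
  Position 5 ('b'): new char, reset run to 1
  Position 6 ('a'): new char, reset run to 1
  Position 7 ('b'): new char, reset run to 1
  Position 8 ('a'): new char, reset run to 1
  Position 9 ('a'): continues run of 'a', length=2
  Position 10 ('b'): new char, reset run to 1
Longest run: 'a' with length 2

2


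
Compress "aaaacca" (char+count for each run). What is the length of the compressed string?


Input: aaaacca
Runs:
  'a' x 4 => "a4"
  'c' x 2 => "c2"
  'a' x 1 => "a1"
Compressed: "a4c2a1"
Compressed length: 6

6


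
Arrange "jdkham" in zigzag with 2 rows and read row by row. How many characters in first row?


Zigzag "jdkham" into 2 rows:
Placing characters:
  'j' => row 0
  'd' => row 1
  'k' => row 0
  'h' => row 1
  'a' => row 0
  'm' => row 1
Rows:
  Row 0: "jka"
  Row 1: "dhm"
First row length: 3

3


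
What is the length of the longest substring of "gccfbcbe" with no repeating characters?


Input: "gccfbcbe"
Sliding window (track last position of each char):
  Position 0 ('g'): window [0,0] length 1 -- new best
  Position 1 ('c'): window [0,1] length 2 -- new best
  Position 2 ('c'): repeat (last at 1), move window start to 2
  Position 2 ('c'): window [2,2] length 1
  Position 3 ('f'): window [2,3] length 2
  Position 4 ('b'): window [2,4] length 3 -- new best
  Position 5 ('c'): repeat (last at 2), move window start to 3
  Position 5 ('c'): window [3,5] length 3
  Position 6 ('b'): repeat (last at 4), move window start to 5
  Position 6 ('b'): window [5,6] length 2
  Position 7 ('e'): window [5,7] length 3
Longest substring with no repeats: "cfb" with length 3

3


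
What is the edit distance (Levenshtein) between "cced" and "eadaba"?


Computing edit distance: "cced" -> "eadaba"
DP table:
           e    a    d    a    b    a
      0    1    2    3    4    5    6
  c   1    1    2    3    4    5    6
  c   2    2    2    3    4    5    6
  e   3    2    3    3    4    5    6
  d   4    3    3    3    4    5    6
Edit distance = dp[4][6] = 6

6


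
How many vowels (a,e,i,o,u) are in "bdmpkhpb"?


Input: bdmpkhpb
Checking each character:
  'b' at position 0: consonant
  'd' at position 1: consonant
  'm' at position 2: consonant
  'p' at position 3: consonant
  'k' at position 4: consonant
  'h' at position 5: consonant
  'p' at position 6: consonant
  'b' at position 7: consonant
Total vowels: 0

0
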